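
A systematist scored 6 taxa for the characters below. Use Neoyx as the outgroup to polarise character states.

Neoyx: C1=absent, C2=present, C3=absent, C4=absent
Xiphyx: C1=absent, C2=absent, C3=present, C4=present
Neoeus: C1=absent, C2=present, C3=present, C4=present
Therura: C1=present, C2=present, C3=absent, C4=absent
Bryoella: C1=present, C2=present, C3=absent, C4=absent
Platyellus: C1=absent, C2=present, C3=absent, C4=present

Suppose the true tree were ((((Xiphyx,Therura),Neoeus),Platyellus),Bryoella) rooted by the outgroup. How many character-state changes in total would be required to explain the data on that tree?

Map each character onto ((((Xiphyx,Therura),Neoeus),Platyellus),Bryoella) (rooted by Neoyx) and count the minimum state changes it requires (Fitch parsimony):
C1: 2; C2: 1; C3: 2; C4: 2.
Total tree length = 7.

7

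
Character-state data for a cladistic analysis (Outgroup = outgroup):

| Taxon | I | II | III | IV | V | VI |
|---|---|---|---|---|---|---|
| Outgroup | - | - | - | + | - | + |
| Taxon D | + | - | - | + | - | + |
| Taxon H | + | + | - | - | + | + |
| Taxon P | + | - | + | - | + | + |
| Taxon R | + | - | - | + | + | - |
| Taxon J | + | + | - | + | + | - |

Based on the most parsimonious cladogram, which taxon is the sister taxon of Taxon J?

Character polarity is set by the outgroup: the derived state is whichever differs from the outgroup's state, so for IV, VI the derived state is '-', and for the remaining characters it is '+'.
I (derived state '+') is shared by all ingroup taxa — unites the whole ingroup.
II (state '+') occurs in Taxon H and Taxon J but conflicts with the nesting implied by the other characters — most parsimoniously interpreted as homoplasy.
III: derived state '+' in Taxon P only — an autapomorphy, so it tells us nothing about relationships among taxa.
Only Taxon H and Taxon P show the derived state '-' for IV, supporting them as a clade.
V (derived state '+') is shared by Taxon H, Taxon J, Taxon P, and Taxon R — a synapomorphy uniting that clade.
Only Taxon J and Taxon R show the derived state '-' for VI, supporting them as a clade.
Most parsimonious ingroup topology: (Taxon D,((Taxon H,Taxon P),(Taxon R,Taxon J))).
Taxon J and Taxon R form a cherry on this tree, so they are sister taxa.

Taxon R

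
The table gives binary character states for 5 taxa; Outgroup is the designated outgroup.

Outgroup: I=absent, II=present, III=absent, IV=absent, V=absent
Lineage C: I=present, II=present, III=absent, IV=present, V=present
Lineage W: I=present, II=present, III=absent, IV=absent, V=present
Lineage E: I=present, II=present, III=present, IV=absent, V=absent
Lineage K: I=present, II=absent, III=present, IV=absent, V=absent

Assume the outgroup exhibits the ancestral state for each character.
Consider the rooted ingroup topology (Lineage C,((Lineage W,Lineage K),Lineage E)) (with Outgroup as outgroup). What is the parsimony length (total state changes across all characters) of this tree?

7

Map each character onto (Lineage C,((Lineage W,Lineage K),Lineage E)) (rooted by Outgroup) and count the minimum state changes it requires (Fitch parsimony):
I: 1; II: 1; III: 2; IV: 1; V: 2.
Total tree length = 7.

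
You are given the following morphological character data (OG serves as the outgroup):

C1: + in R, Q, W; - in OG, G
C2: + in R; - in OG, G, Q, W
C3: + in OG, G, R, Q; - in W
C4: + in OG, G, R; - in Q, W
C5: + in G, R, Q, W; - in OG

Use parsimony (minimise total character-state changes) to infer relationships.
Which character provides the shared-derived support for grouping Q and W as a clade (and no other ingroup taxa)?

C4

Character polarity is set by the outgroup: the derived state is whichever differs from the outgroup's state, so for C3, C4 the derived state is '-', and for the remaining characters it is '+'.
C1: derived state '+' in Q, R, and W only — synapomorphy for {Q, R, W}.
C2 (derived state '+') is unique to R (autapomorphy; uninformative for grouping).
C3: derived state '-' in W only — an autapomorphy, so it tells us nothing about relationships among taxa.
Only Q and W show the derived state '-' for C4, supporting them as a clade.
All ingroup taxa share the derived state '+' for C5; it defines the ingroup but does not resolve relationships within it.
Most parsimonious ingroup topology: (G,(R,(Q,W))).
The clade {Q, W} is supported by C4: its derived state '-' occurs in exactly those taxa and in no other taxon (including the outgroup).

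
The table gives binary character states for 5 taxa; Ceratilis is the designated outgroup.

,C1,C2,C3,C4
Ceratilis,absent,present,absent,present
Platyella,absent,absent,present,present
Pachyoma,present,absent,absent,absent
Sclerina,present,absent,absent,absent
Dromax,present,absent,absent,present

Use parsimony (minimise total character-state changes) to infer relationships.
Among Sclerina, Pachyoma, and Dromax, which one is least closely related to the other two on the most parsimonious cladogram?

Character polarity is set by the outgroup: the derived state is whichever differs from the outgroup's state, so for C2, C4 the derived state is 'absent', and for the remaining characters it is 'present'.
C1 (derived state 'present') is shared by Dromax, Pachyoma, and Sclerina — a synapomorphy uniting that clade.
C2 (derived state 'absent') is shared by all ingroup taxa — unites the whole ingroup.
C3: derived state 'present' in Platyella only — an autapomorphy, so it tells us nothing about relationships among taxa.
C4 (derived state 'absent') is shared by Pachyoma and Sclerina — a synapomorphy uniting that clade.
Most parsimonious ingroup topology: (Platyella,((Pachyoma,Sclerina),Dromax)).
Pachyoma and Sclerina share a more recent common ancestor with each other than either does with Dromax, so Dromax is the least closely related of the three.

Dromax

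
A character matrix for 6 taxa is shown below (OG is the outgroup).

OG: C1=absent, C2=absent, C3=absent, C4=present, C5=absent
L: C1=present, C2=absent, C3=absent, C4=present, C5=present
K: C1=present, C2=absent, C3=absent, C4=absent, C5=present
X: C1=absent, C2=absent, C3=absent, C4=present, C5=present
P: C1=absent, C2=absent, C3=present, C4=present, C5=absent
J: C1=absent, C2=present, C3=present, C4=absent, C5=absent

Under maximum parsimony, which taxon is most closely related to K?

L

Character polarity is set by the outgroup: the derived state is whichever differs from the outgroup's state, so for C4 the derived state is 'absent', and for the remaining characters it is 'present'.
Only K and L show the derived state 'present' for C1, supporting them as a clade.
C2 (derived state 'present') is unique to J (autapomorphy; uninformative for grouping).
C3 (derived state 'present') is shared by J and P — a synapomorphy uniting that clade.
C4 (state 'absent') occurs in J and K but conflicts with the nesting implied by the other characters — most parsimoniously interpreted as homoplasy.
C5 (derived state 'present') is shared by K, L, and X — a synapomorphy uniting that clade.
Most parsimonious ingroup topology: (((L,K),X),(P,J)).
K and L form a cherry on this tree, so they are sister taxa.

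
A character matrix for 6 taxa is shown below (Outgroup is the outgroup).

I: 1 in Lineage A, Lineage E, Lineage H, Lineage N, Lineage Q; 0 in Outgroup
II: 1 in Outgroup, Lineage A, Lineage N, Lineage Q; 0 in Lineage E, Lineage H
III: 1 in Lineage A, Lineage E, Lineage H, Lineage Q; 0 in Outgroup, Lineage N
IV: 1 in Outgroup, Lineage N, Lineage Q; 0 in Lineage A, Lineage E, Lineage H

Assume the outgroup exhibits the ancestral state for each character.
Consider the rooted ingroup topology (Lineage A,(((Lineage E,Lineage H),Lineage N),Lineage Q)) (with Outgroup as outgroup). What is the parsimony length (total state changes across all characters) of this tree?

6

Map each character onto (Lineage A,(((Lineage E,Lineage H),Lineage N),Lineage Q)) (rooted by Outgroup) and count the minimum state changes it requires (Fitch parsimony):
I: 1; II: 1; III: 2; IV: 2.
Total tree length = 6.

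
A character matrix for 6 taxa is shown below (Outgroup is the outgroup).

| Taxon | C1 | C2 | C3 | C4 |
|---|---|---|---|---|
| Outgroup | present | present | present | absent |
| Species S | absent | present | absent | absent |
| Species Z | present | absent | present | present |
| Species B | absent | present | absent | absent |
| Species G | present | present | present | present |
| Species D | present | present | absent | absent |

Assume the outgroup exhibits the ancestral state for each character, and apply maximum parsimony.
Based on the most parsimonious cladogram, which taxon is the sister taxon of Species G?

Character polarity is set by the outgroup: the derived state is whichever differs from the outgroup's state, so for C1, C2, C3 the derived state is 'absent', and for the remaining characters it is 'present'.
C1: derived state 'absent' in Species B and Species S only — synapomorphy for {Species B, Species S}.
C2 (derived state 'absent') is unique to Species Z (autapomorphy; uninformative for grouping).
Only Species B, Species D, and Species S show the derived state 'absent' for C3, supporting them as a clade.
C4: derived state 'present' in Species G and Species Z only — synapomorphy for {Species G, Species Z}.
Most parsimonious ingroup topology: (((Species S,Species B),Species D),(Species Z,Species G)).
Species G and Species Z form a cherry on this tree, so they are sister taxa.

Species Z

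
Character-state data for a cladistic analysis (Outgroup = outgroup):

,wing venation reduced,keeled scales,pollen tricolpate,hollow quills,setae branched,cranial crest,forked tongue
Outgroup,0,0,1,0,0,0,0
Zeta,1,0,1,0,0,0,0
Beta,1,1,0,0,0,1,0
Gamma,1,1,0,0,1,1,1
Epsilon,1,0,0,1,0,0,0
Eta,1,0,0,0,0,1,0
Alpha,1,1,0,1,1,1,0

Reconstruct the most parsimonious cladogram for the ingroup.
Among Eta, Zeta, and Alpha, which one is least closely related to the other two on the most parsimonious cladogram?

Character polarity is set by the outgroup: the derived state is whichever differs from the outgroup's state, so for pollen tricolpate the derived state is '0', and for the remaining characters it is '1'.
wing venation reduced (derived state '1') is shared by all ingroup taxa — unites the whole ingroup.
Only Alpha, Beta, and Gamma show the derived state '1' for keeled scales, supporting them as a clade.
Only Alpha, Beta, Epsilon, Eta, and Gamma show the derived state '0' for pollen tricolpate, supporting them as a clade.
hollow quills (state '1') occurs in Alpha and Epsilon but conflicts with the nesting implied by the other characters — most parsimoniously interpreted as homoplasy.
Only Alpha and Gamma show the derived state '1' for setae branched, supporting them as a clade.
Only Alpha, Beta, Eta, and Gamma show the derived state '1' for cranial crest, supporting them as a clade.
forked tongue: derived state '1' in Gamma only — an autapomorphy, so it tells us nothing about relationships among taxa.
Most parsimonious ingroup topology: (Zeta,(((Beta,(Gamma,Alpha)),Eta),Epsilon)).
Alpha and Eta share a more recent common ancestor with each other than either does with Zeta, so Zeta is the least closely related of the three.

Zeta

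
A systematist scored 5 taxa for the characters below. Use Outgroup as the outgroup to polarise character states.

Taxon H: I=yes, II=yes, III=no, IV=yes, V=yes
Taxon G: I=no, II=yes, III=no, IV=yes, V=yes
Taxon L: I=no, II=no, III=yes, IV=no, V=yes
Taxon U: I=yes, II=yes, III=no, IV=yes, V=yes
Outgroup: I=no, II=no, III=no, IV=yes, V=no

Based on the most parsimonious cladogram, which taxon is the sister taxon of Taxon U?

Taxon H

Character polarity is set by the outgroup: the derived state is whichever differs from the outgroup's state, so for IV the derived state is 'no', and for the remaining characters it is 'yes'.
I (derived state 'yes') is shared by Taxon H and Taxon U — a synapomorphy uniting that clade.
Only Taxon G, Taxon H, and Taxon U show the derived state 'yes' for II, supporting them as a clade.
III: derived state 'yes' in Taxon L only — an autapomorphy, so it tells us nothing about relationships among taxa.
IV (derived state 'no') is unique to Taxon L (autapomorphy; uninformative for grouping).
All ingroup taxa share the derived state 'yes' for V; it defines the ingroup but does not resolve relationships within it.
Most parsimonious ingroup topology: (Taxon L,(Taxon G,(Taxon H,Taxon U))).
Taxon U and Taxon H form a cherry on this tree, so they are sister taxa.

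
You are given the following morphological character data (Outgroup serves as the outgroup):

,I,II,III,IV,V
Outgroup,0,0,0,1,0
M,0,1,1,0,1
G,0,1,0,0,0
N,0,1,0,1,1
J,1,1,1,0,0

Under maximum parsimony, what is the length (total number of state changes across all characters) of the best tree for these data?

6

Character polarity is set by the outgroup: the derived state is whichever differs from the outgroup's state, so for IV the derived state is '0', and for the remaining characters it is '1'.
I (derived state '1') is unique to J (autapomorphy; uninformative for grouping).
II (derived state '1') is shared by all ingroup taxa — unites the whole ingroup.
Only J and M show the derived state '1' for III, supporting them as a clade.
IV (derived state '0') is shared by G, J, and M — a synapomorphy uniting that clade.
V (state '1') occurs in M and N but conflicts with the nesting implied by the other characters — most parsimoniously interpreted as homoplasy.
Most parsimonious ingroup topology: (((M,J),G),N).
Changes per character on this tree: I: 1; II: 1; III: 1; IV: 1; V: 2.
Total = 6.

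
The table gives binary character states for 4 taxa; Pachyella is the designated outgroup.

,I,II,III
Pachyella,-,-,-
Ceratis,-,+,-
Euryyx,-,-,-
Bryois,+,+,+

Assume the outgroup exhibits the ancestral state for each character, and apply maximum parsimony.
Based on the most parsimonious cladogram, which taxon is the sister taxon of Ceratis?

The outgroup has state '-' for every character, so '+' is the derived state throughout.
I: derived state '+' in Bryois only — an autapomorphy, so it tells us nothing about relationships among taxa.
II (derived state '+') is shared by Bryois and Ceratis — a synapomorphy uniting that clade.
III: derived state '+' in Bryois only — an autapomorphy, so it tells us nothing about relationships among taxa.
Most parsimonious ingroup topology: ((Ceratis,Bryois),Euryyx).
Ceratis and Bryois form a cherry on this tree, so they are sister taxa.

Bryois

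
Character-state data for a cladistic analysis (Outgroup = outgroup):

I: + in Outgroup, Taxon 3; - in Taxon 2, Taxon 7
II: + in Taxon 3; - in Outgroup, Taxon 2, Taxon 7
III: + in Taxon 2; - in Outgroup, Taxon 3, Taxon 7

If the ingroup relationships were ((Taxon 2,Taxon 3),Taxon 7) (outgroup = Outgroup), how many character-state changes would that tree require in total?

4

Map each character onto ((Taxon 2,Taxon 3),Taxon 7) (rooted by Outgroup) and count the minimum state changes it requires (Fitch parsimony):
I: 2; II: 1; III: 1.
Total tree length = 4.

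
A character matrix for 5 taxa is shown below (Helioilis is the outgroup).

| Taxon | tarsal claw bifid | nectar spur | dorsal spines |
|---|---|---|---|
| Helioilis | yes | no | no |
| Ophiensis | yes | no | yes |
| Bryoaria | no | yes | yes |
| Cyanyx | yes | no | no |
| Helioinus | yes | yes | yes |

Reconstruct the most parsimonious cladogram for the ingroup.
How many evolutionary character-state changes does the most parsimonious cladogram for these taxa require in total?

Character polarity is set by the outgroup: the derived state is whichever differs from the outgroup's state, so for tarsal claw bifid the derived state is 'no', and for the remaining characters it is 'yes'.
tarsal claw bifid: derived state 'no' in Bryoaria only — an autapomorphy, so it tells us nothing about relationships among taxa.
Only Bryoaria and Helioinus show the derived state 'yes' for nectar spur, supporting them as a clade.
Only Bryoaria, Helioinus, and Ophiensis show the derived state 'yes' for dorsal spines, supporting them as a clade.
Most parsimonious ingroup topology: ((Ophiensis,(Bryoaria,Helioinus)),Cyanyx).
Changes per character on this tree: tarsal claw bifid: 1; nectar spur: 1; dorsal spines: 1.
Total = 3.

3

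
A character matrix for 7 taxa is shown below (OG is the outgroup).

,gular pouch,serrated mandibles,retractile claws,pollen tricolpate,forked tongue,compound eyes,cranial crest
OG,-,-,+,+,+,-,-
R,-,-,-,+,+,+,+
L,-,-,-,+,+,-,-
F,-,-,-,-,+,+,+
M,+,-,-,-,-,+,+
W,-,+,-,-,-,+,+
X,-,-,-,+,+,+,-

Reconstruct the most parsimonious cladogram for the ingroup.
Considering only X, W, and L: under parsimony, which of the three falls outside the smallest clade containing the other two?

L

Character polarity is set by the outgroup: the derived state is whichever differs from the outgroup's state, so for retractile claws, pollen tricolpate, forked tongue the derived state is '-', and for the remaining characters it is '+'.
gular pouch: derived state '+' in M only — an autapomorphy, so it tells us nothing about relationships among taxa.
serrated mandibles (derived state '+') is unique to W (autapomorphy; uninformative for grouping).
All ingroup taxa share the derived state '-' for retractile claws; it defines the ingroup but does not resolve relationships within it.
Only F, M, and W show the derived state '-' for pollen tricolpate, supporting them as a clade.
Only M and W show the derived state '-' for forked tongue, supporting them as a clade.
compound eyes (derived state '+') is shared by F, M, R, W, and X — a synapomorphy uniting that clade.
cranial crest: derived state '+' in F, M, R, and W only — synapomorphy for {F, M, R, W}.
Most parsimonious ingroup topology: (((R,(F,(M,W))),X),L).
W and X share a more recent common ancestor with each other than either does with L, so L is the least closely related of the three.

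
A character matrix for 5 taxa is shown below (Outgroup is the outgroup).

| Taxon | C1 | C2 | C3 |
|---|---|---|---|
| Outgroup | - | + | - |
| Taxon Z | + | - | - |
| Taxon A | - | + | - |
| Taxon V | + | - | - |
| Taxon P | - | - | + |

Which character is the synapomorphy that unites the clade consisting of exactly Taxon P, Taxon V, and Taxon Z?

Character polarity is set by the outgroup: the derived state is whichever differs from the outgroup's state, so for C2 the derived state is '-', and for the remaining characters it is '+'.
C1 (derived state '+') is shared by Taxon V and Taxon Z — a synapomorphy uniting that clade.
C2: derived state '-' in Taxon P, Taxon V, and Taxon Z only — synapomorphy for {Taxon P, Taxon V, Taxon Z}.
C3 (derived state '+') is unique to Taxon P (autapomorphy; uninformative for grouping).
Most parsimonious ingroup topology: (((Taxon Z,Taxon V),Taxon P),Taxon A).
The clade {Taxon P, Taxon V, Taxon Z} is supported by C2: its derived state '-' occurs in exactly those taxa and in no other taxon (including the outgroup).

C2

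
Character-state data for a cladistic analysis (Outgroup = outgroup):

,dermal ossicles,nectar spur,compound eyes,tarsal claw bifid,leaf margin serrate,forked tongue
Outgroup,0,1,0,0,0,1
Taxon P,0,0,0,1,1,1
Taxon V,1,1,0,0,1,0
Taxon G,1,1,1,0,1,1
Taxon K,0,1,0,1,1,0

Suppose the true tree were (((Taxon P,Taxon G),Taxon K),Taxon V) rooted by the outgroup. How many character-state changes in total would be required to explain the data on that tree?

9

Map each character onto (((Taxon P,Taxon G),Taxon K),Taxon V) (rooted by Outgroup) and count the minimum state changes it requires (Fitch parsimony):
dermal ossicles: 2; nectar spur: 1; compound eyes: 1; tarsal claw bifid: 2; leaf margin serrate: 1; forked tongue: 2.
Total tree length = 9.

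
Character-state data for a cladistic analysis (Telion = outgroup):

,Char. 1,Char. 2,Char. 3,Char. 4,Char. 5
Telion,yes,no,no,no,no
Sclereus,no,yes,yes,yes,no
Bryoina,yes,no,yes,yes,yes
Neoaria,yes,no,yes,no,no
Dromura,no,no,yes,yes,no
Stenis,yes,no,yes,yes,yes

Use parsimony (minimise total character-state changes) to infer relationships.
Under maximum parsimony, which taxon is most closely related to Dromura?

Sclereus

Character polarity is set by the outgroup: the derived state is whichever differs from the outgroup's state, so for Char. 1 the derived state is 'no', and for the remaining characters it is 'yes'.
Char. 1: derived state 'no' in Dromura and Sclereus only — synapomorphy for {Dromura, Sclereus}.
Char. 2 (derived state 'yes') is unique to Sclereus (autapomorphy; uninformative for grouping).
Char. 3 (derived state 'yes') is shared by all ingroup taxa — unites the whole ingroup.
Char. 4 (derived state 'yes') is shared by Bryoina, Dromura, Sclereus, and Stenis — a synapomorphy uniting that clade.
Char. 5: derived state 'yes' in Bryoina and Stenis only — synapomorphy for {Bryoina, Stenis}.
Most parsimonious ingroup topology: (((Sclereus,Dromura),(Bryoina,Stenis)),Neoaria).
Dromura and Sclereus form a cherry on this tree, so they are sister taxa.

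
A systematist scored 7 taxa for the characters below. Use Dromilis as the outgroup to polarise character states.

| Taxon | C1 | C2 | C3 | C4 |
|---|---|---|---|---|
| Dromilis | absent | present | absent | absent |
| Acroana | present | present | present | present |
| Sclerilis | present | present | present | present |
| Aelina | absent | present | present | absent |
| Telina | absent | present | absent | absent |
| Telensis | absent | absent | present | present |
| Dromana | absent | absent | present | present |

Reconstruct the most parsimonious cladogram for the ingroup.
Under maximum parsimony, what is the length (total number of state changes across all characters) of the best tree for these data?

4

Character polarity is set by the outgroup: the derived state is whichever differs from the outgroup's state, so for C2 the derived state is 'absent', and for the remaining characters it is 'present'.
C1 (derived state 'present') is shared by Acroana and Sclerilis — a synapomorphy uniting that clade.
C2: derived state 'absent' in Dromana and Telensis only — synapomorphy for {Dromana, Telensis}.
C3 (derived state 'present') is shared by Acroana, Aelina, Dromana, Sclerilis, and Telensis — a synapomorphy uniting that clade.
Only Acroana, Dromana, Sclerilis, and Telensis show the derived state 'present' for C4, supporting them as a clade.
Most parsimonious ingroup topology: ((((Acroana,Sclerilis),(Telensis,Dromana)),Aelina),Telina).
Changes per character on this tree: C1: 1; C2: 1; C3: 1; C4: 1.
Total = 4.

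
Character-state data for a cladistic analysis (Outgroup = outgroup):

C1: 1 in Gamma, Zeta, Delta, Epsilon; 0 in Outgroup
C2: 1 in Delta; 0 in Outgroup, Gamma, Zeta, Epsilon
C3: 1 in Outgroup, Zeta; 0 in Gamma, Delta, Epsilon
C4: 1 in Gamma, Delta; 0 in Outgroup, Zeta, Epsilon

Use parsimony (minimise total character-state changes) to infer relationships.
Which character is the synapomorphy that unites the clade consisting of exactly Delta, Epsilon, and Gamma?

Character polarity is set by the outgroup: the derived state is whichever differs from the outgroup's state, so for C3 the derived state is '0', and for the remaining characters it is '1'.
C1 (derived state '1') is shared by all ingroup taxa — unites the whole ingroup.
C2 (derived state '1') is unique to Delta (autapomorphy; uninformative for grouping).
C3 (derived state '0') is shared by Delta, Epsilon, and Gamma — a synapomorphy uniting that clade.
C4: derived state '1' in Delta and Gamma only — synapomorphy for {Delta, Gamma}.
Most parsimonious ingroup topology: (((Gamma,Delta),Epsilon),Zeta).
The clade {Delta, Epsilon, Gamma} is supported by C3: its derived state '0' occurs in exactly those taxa and in no other taxon (including the outgroup).

C3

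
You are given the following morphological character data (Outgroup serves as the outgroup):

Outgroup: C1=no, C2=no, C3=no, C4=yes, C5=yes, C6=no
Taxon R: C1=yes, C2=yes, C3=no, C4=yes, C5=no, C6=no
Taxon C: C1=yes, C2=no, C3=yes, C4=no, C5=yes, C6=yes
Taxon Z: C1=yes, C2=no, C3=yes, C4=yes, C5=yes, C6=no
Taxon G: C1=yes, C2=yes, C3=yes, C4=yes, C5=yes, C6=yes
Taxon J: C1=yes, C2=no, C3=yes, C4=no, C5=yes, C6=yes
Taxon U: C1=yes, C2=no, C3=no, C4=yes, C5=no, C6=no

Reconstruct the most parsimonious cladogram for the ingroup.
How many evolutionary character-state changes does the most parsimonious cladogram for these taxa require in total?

7

Character polarity is set by the outgroup: the derived state is whichever differs from the outgroup's state, so for C4, C5 the derived state is 'no', and for the remaining characters it is 'yes'.
All ingroup taxa share the derived state 'yes' for C1; it defines the ingroup but does not resolve relationships within it.
C2 (state 'yes') occurs in Taxon G and Taxon R but conflicts with the nesting implied by the other characters — most parsimoniously interpreted as homoplasy.
Only Taxon C, Taxon G, Taxon J, and Taxon Z show the derived state 'yes' for C3, supporting them as a clade.
C4: derived state 'no' in Taxon C and Taxon J only — synapomorphy for {Taxon C, Taxon J}.
C5 (derived state 'no') is shared by Taxon R and Taxon U — a synapomorphy uniting that clade.
C6: derived state 'yes' in Taxon C, Taxon G, and Taxon J only — synapomorphy for {Taxon C, Taxon G, Taxon J}.
Most parsimonious ingroup topology: ((Taxon R,Taxon U),(((Taxon C,Taxon J),Taxon G),Taxon Z)).
Changes per character on this tree: C1: 1; C2: 2; C3: 1; C4: 1; C5: 1; C6: 1.
Total = 7.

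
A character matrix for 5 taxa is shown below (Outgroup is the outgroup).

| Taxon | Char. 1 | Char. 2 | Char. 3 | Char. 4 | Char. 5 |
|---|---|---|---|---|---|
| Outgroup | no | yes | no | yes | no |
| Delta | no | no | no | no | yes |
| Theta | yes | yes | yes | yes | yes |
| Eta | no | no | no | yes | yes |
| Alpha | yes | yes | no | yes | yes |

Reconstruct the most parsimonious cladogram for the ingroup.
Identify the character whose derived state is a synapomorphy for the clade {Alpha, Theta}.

Character polarity is set by the outgroup: the derived state is whichever differs from the outgroup's state, so for Char. 2, Char. 4 the derived state is 'no', and for the remaining characters it is 'yes'.
Char. 1 (derived state 'yes') is shared by Alpha and Theta — a synapomorphy uniting that clade.
Char. 2: derived state 'no' in Delta and Eta only — synapomorphy for {Delta, Eta}.
Char. 3 (derived state 'yes') is unique to Theta (autapomorphy; uninformative for grouping).
Char. 4: derived state 'no' in Delta only — an autapomorphy, so it tells us nothing about relationships among taxa.
All ingroup taxa share the derived state 'yes' for Char. 5; it defines the ingroup but does not resolve relationships within it.
Most parsimonious ingroup topology: ((Delta,Eta),(Theta,Alpha)).
The clade {Alpha, Theta} is supported by Char. 1: its derived state 'yes' occurs in exactly those taxa and in no other taxon (including the outgroup).

Char. 1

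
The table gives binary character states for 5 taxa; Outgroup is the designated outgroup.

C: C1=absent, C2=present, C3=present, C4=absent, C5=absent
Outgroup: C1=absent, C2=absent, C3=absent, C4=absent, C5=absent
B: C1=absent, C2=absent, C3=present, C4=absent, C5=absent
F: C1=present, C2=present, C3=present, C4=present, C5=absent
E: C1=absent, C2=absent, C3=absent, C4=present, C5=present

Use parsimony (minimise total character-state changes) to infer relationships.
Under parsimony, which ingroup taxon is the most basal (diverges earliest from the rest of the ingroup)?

The outgroup has state 'absent' for every character, so 'present' is the derived state throughout.
C1: derived state 'present' in F only — an autapomorphy, so it tells us nothing about relationships among taxa.
C2: derived state 'present' in C and F only — synapomorphy for {C, F}.
Only B, C, and F show the derived state 'present' for C3, supporting them as a clade.
C4 (state 'present') occurs in E and F but conflicts with the nesting implied by the other characters — most parsimoniously interpreted as homoplasy.
C5: derived state 'present' in E only — an autapomorphy, so it tells us nothing about relationships among taxa.
Most parsimonious ingroup topology: ((B,(C,F)),E).
E is sister to the clade containing all other ingroup taxa, so it is the earliest-diverging (most basal) ingroup lineage.

E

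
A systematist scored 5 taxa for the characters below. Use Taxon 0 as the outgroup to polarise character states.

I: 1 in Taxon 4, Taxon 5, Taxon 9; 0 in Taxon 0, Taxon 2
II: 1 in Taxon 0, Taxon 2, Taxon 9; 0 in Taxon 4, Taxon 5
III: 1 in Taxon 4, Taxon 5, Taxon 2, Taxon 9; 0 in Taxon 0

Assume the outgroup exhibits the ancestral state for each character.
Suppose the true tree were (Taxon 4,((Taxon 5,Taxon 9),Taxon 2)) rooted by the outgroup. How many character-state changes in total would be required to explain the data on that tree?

Map each character onto (Taxon 4,((Taxon 5,Taxon 9),Taxon 2)) (rooted by Taxon 0) and count the minimum state changes it requires (Fitch parsimony):
I: 2; II: 2; III: 1.
Total tree length = 5.

5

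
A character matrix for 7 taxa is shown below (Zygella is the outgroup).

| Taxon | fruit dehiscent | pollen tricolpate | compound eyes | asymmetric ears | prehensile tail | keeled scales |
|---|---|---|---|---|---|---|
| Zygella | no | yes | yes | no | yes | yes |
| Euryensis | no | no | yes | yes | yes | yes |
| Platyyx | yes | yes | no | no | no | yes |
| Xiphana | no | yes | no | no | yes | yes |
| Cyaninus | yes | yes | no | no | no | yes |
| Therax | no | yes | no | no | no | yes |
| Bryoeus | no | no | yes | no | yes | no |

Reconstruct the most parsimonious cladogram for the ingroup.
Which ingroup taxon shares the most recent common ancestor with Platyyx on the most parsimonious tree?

Character polarity is set by the outgroup: the derived state is whichever differs from the outgroup's state, so for pollen tricolpate, compound eyes, prehensile tail, keeled scales the derived state is 'no', and for the remaining characters it is 'yes'.
Only Cyaninus and Platyyx show the derived state 'yes' for fruit dehiscent, supporting them as a clade.
pollen tricolpate (derived state 'no') is shared by Bryoeus and Euryensis — a synapomorphy uniting that clade.
compound eyes (derived state 'no') is shared by Cyaninus, Platyyx, Therax, and Xiphana — a synapomorphy uniting that clade.
asymmetric ears: derived state 'yes' in Euryensis only — an autapomorphy, so it tells us nothing about relationships among taxa.
prehensile tail: derived state 'no' in Cyaninus, Platyyx, and Therax only — synapomorphy for {Cyaninus, Platyyx, Therax}.
keeled scales (derived state 'no') is unique to Bryoeus (autapomorphy; uninformative for grouping).
Most parsimonious ingroup topology: ((Euryensis,Bryoeus),(((Platyyx,Cyaninus),Therax),Xiphana)).
Platyyx and Cyaninus form a cherry on this tree, so they are sister taxa.

Cyaninus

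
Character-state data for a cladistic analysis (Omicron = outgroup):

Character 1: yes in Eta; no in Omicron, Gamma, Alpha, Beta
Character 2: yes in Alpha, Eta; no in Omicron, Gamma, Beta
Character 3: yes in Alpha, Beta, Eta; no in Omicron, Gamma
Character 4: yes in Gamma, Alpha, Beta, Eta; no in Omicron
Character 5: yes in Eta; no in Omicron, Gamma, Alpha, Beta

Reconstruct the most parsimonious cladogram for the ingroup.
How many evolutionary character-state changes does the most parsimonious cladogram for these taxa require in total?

The outgroup has state 'no' for every character, so 'yes' is the derived state throughout.
Character 1 (derived state 'yes') is unique to Eta (autapomorphy; uninformative for grouping).
Only Alpha and Eta show the derived state 'yes' for Character 2, supporting them as a clade.
Only Alpha, Beta, and Eta show the derived state 'yes' for Character 3, supporting them as a clade.
Character 4 (derived state 'yes') is shared by all ingroup taxa — unites the whole ingroup.
Character 5 (derived state 'yes') is unique to Eta (autapomorphy; uninformative for grouping).
Most parsimonious ingroup topology: (Gamma,((Alpha,Eta),Beta)).
Changes per character on this tree: Character 1: 1; Character 2: 1; Character 3: 1; Character 4: 1; Character 5: 1.
Total = 5.

5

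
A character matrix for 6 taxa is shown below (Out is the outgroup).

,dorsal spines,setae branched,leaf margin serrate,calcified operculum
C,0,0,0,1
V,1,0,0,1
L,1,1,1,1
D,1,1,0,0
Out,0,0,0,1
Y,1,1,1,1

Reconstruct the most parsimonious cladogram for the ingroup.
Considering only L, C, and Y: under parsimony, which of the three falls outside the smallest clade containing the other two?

Character polarity is set by the outgroup: the derived state is whichever differs from the outgroup's state, so for calcified operculum the derived state is '0', and for the remaining characters it is '1'.
Only D, L, V, and Y show the derived state '1' for dorsal spines, supporting them as a clade.
setae branched (derived state '1') is shared by D, L, and Y — a synapomorphy uniting that clade.
leaf margin serrate (derived state '1') is shared by L and Y — a synapomorphy uniting that clade.
calcified operculum (derived state '0') is unique to D (autapomorphy; uninformative for grouping).
Most parsimonious ingroup topology: ((((Y,L),D),V),C).
L and Y share a more recent common ancestor with each other than either does with C, so C is the least closely related of the three.

C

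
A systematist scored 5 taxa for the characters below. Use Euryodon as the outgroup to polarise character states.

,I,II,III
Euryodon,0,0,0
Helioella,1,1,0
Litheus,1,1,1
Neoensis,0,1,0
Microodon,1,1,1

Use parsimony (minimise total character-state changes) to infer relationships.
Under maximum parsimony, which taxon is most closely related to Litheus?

Microodon

The outgroup has state '0' for every character, so '1' is the derived state throughout.
I (derived state '1') is shared by Helioella, Litheus, and Microodon — a synapomorphy uniting that clade.
II (derived state '1') is shared by all ingroup taxa — unites the whole ingroup.
III (derived state '1') is shared by Litheus and Microodon — a synapomorphy uniting that clade.
Most parsimonious ingroup topology: ((Helioella,(Litheus,Microodon)),Neoensis).
Litheus and Microodon form a cherry on this tree, so they are sister taxa.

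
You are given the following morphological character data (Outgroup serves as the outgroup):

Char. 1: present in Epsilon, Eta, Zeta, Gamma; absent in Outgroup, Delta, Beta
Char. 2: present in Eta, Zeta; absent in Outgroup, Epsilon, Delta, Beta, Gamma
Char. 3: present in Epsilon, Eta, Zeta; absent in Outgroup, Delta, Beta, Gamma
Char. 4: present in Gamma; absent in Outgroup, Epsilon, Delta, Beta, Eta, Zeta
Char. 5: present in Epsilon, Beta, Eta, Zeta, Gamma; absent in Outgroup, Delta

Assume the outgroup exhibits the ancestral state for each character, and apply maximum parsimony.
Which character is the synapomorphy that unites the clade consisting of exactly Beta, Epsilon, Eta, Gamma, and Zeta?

Char. 5

The outgroup has state 'absent' for every character, so 'present' is the derived state throughout.
Char. 1 (derived state 'present') is shared by Epsilon, Eta, Gamma, and Zeta — a synapomorphy uniting that clade.
Char. 2: derived state 'present' in Eta and Zeta only — synapomorphy for {Eta, Zeta}.
Only Epsilon, Eta, and Zeta show the derived state 'present' for Char. 3, supporting them as a clade.
Char. 4: derived state 'present' in Gamma only — an autapomorphy, so it tells us nothing about relationships among taxa.
Char. 5 (derived state 'present') is shared by Beta, Epsilon, Eta, Gamma, and Zeta — a synapomorphy uniting that clade.
Most parsimonious ingroup topology: ((((Epsilon,(Eta,Zeta)),Gamma),Beta),Delta).
The clade {Beta, Epsilon, Eta, Gamma, Zeta} is supported by Char. 5: its derived state 'present' occurs in exactly those taxa and in no other taxon (including the outgroup).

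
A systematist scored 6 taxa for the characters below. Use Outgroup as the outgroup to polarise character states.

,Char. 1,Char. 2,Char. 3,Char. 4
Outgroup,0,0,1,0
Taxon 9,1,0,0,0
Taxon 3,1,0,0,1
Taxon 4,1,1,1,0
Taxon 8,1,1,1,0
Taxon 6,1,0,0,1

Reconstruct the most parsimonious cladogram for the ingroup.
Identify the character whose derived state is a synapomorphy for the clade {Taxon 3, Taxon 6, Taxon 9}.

Char. 3

Character polarity is set by the outgroup: the derived state is whichever differs from the outgroup's state, so for Char. 3 the derived state is '0', and for the remaining characters it is '1'.
All ingroup taxa share the derived state '1' for Char. 1; it defines the ingroup but does not resolve relationships within it.
Char. 2: derived state '1' in Taxon 4 and Taxon 8 only — synapomorphy for {Taxon 4, Taxon 8}.
Char. 3 (derived state '0') is shared by Taxon 3, Taxon 6, and Taxon 9 — a synapomorphy uniting that clade.
Char. 4 (derived state '1') is shared by Taxon 3 and Taxon 6 — a synapomorphy uniting that clade.
Most parsimonious ingroup topology: ((Taxon 9,(Taxon 3,Taxon 6)),(Taxon 4,Taxon 8)).
The clade {Taxon 3, Taxon 6, Taxon 9} is supported by Char. 3: its derived state '0' occurs in exactly those taxa and in no other taxon (including the outgroup).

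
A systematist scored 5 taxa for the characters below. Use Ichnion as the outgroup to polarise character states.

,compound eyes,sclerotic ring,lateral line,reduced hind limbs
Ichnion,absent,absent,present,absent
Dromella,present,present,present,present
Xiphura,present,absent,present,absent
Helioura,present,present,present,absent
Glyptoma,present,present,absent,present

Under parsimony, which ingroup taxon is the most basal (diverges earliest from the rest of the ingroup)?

Character polarity is set by the outgroup: the derived state is whichever differs from the outgroup's state, so for lateral line the derived state is 'absent', and for the remaining characters it is 'present'.
compound eyes (derived state 'present') is shared by all ingroup taxa — unites the whole ingroup.
sclerotic ring: derived state 'present' in Dromella, Glyptoma, and Helioura only — synapomorphy for {Dromella, Glyptoma, Helioura}.
lateral line: derived state 'absent' in Glyptoma only — an autapomorphy, so it tells us nothing about relationships among taxa.
reduced hind limbs (derived state 'present') is shared by Dromella and Glyptoma — a synapomorphy uniting that clade.
Most parsimonious ingroup topology: (Xiphura,((Dromella,Glyptoma),Helioura)).
Xiphura is sister to the clade containing all other ingroup taxa, so it is the earliest-diverging (most basal) ingroup lineage.

Xiphura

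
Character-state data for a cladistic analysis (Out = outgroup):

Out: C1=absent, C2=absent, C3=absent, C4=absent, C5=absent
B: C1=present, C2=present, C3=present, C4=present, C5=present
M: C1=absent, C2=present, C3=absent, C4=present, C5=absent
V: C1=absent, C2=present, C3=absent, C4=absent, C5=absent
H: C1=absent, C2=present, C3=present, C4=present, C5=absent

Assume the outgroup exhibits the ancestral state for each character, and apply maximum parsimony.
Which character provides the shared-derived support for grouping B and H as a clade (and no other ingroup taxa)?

The outgroup has state 'absent' for every character, so 'present' is the derived state throughout.
C1: derived state 'present' in B only — an autapomorphy, so it tells us nothing about relationships among taxa.
C2 (derived state 'present') is shared by all ingroup taxa — unites the whole ingroup.
C3: derived state 'present' in B and H only — synapomorphy for {B, H}.
C4 (derived state 'present') is shared by B, H, and M — a synapomorphy uniting that clade.
C5 (derived state 'present') is unique to B (autapomorphy; uninformative for grouping).
Most parsimonious ingroup topology: (((B,H),M),V).
The clade {B, H} is supported by C3: its derived state 'present' occurs in exactly those taxa and in no other taxon (including the outgroup).

C3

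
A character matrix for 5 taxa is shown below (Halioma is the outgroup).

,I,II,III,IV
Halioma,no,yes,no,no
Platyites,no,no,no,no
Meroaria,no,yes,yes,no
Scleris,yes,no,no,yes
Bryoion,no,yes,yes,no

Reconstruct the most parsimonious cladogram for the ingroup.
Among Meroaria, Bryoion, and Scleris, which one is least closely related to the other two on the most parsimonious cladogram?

Scleris

Character polarity is set by the outgroup: the derived state is whichever differs from the outgroup's state, so for II the derived state is 'no', and for the remaining characters it is 'yes'.
I: derived state 'yes' in Scleris only — an autapomorphy, so it tells us nothing about relationships among taxa.
II (derived state 'no') is shared by Platyites and Scleris — a synapomorphy uniting that clade.
III: derived state 'yes' in Bryoion and Meroaria only — synapomorphy for {Bryoion, Meroaria}.
IV: derived state 'yes' in Scleris only — an autapomorphy, so it tells us nothing about relationships among taxa.
Most parsimonious ingroup topology: ((Platyites,Scleris),(Meroaria,Bryoion)).
Bryoion and Meroaria share a more recent common ancestor with each other than either does with Scleris, so Scleris is the least closely related of the three.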